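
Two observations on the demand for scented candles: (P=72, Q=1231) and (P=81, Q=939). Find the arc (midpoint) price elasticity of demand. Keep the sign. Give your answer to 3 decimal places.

-2.288

ΔQ = 939 − 1231 = -292; ΔP = 81 − 72 = 9.
Midpoints: P̄ = 76.50, Q̄ = 1085.0.
ε = (ΔQ/ΔP)(P̄/Q̄) = (-292/9)(76.50/1085.0).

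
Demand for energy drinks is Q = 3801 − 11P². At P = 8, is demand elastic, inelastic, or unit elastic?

inelastic

Q = 3097, dQ/dP = -176.
ε = (dQ/dP)(P/Q) ≈ -0.455.
|ε| = 0.45 < 1.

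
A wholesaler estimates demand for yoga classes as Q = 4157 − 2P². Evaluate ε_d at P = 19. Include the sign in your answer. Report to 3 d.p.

At P = 19, Q = 3435.
dQ/dP = −4P = -76.
ε = (dQ/dP)(P/Q) = (-76)(19/3435).

-0.420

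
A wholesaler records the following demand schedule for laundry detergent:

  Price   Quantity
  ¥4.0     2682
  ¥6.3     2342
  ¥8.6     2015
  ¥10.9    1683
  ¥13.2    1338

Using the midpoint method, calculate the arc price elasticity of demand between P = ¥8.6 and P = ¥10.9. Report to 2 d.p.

At P = 8.6, Q = 2015; at P = 10.9, Q = 1683.
ΔQ = -332, ΔP = 2.3. Midpoints: P̄ = 9.75, Q̄ = 1849.0.
ε = (ΔQ/ΔP)(P̄/Q̄) = (-332/2.3)(9.75/1849.0).

-0.76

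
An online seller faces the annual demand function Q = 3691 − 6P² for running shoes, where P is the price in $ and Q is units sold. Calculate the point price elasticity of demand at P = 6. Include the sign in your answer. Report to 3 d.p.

-0.124

At P = 6, Q = 3475.
dQ/dP = −12P = -72.
ε = (dQ/dP)(P/Q) = (-72)(6/3475).
|ε| < 1, so demand is inelastic at this price.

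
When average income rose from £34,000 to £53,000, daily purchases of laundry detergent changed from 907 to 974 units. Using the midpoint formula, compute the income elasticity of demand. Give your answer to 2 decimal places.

0.16

ΔQ = 67, ΔI = 19000. Midpoints: Ī = 43,500, Q̄ = 940.5.
ε_I = (ΔQ/ΔI)(Ī/Q̄) = (67/19000)(43500/940.5).
ε_I > 0, so the good is normal.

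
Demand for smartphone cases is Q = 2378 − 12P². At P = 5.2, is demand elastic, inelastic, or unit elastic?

Q = 2053.520, dQ/dP = -124.800.
ε = (dQ/dP)(P/Q) ≈ -0.316.
|ε| = 0.32 < 1.

inelastic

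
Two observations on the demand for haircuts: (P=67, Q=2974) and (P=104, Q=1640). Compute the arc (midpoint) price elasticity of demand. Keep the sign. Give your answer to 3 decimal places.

-1.336

ΔQ = 1640 − 2974 = -1334; ΔP = 104 − 67 = 37.
Midpoints: P̄ = 85.50, Q̄ = 2307.0.
ε = (ΔQ/ΔP)(P̄/Q̄) = (-1334/37)(85.50/2307.0).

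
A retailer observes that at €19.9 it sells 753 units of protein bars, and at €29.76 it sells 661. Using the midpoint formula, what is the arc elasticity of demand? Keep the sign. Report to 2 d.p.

ΔQ = 661 − 753 = -92; ΔP = 29.76 − 19.9 = 9.86.
Midpoints: P̄ = 24.83, Q̄ = 707.0.
ε = (ΔQ/ΔP)(P̄/Q̄) = (-92/9.86)(24.83/707.0).

-0.33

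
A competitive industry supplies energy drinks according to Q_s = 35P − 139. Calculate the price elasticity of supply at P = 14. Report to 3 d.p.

1.396

At P = 14, Q_s = 351.
dQ_s/dP = 35.
ε_s = (dQ_s/dP)(P/Q_s) = (35)(14/351).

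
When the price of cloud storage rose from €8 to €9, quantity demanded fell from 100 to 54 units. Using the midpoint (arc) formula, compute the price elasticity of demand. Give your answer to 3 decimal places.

-5.078

ΔQ = 54 − 100 = -46; ΔP = 9 − 8 = 1.
Midpoints: P̄ = 8.50, Q̄ = 77.0.
ε = (ΔQ/ΔP)(P̄/Q̄) = (-46/1)(8.50/77.0).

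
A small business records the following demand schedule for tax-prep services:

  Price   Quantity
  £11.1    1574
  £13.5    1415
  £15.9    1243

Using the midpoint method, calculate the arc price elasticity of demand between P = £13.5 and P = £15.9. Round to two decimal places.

-0.79

At P = 13.5, Q = 1415; at P = 15.9, Q = 1243.
ΔQ = -172, ΔP = 2.4. Midpoints: P̄ = 14.70, Q̄ = 1329.0.
ε = (ΔQ/ΔP)(P̄/Q̄) = (-172/2.4)(14.70/1329.0).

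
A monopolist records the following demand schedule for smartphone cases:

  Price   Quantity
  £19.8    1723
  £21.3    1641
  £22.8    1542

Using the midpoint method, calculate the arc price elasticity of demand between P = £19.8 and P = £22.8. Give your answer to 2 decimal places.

At P = 19.8, Q = 1723; at P = 22.8, Q = 1542.
ΔQ = -181, ΔP = 3.0. Midpoints: P̄ = 21.30, Q̄ = 1632.5.
ε = (ΔQ/ΔP)(P̄/Q̄) = (-181/3.0)(21.30/1632.5).

-0.79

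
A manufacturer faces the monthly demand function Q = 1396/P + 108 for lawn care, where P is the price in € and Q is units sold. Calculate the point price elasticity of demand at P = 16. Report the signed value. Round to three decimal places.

At P = 16, Q = 195.250.
dQ/dP = −1396/P² = -5.453.
ε = (dQ/dP)(P/Q) = (-5.453)(16/195.250).

-0.447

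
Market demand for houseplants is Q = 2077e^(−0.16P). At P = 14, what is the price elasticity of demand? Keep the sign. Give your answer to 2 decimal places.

At P = 14, Q = 221.114.
dQ/dP = −0.16·2077e^(−0.16P) = −0.16Q = -35.378.
ε = (dQ/dP)(P/Q) = (-35.378)(14/221.114).

-2.24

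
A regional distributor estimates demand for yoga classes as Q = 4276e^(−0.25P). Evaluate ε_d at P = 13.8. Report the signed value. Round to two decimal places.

At P = 13.8, Q = 135.744.
dQ/dP = −0.25·4276e^(−0.25P) = −0.25Q = -33.936.
ε = (dQ/dP)(P/Q) = (-33.936)(13.8/135.744).

-3.45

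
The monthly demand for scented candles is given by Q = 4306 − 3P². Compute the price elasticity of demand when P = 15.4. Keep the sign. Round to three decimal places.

At P = 15.4, Q = 3594.520.
dQ/dP = −6P = -92.400.
ε = (dQ/dP)(P/Q) = (-92.400)(15.4/3594.520).

-0.396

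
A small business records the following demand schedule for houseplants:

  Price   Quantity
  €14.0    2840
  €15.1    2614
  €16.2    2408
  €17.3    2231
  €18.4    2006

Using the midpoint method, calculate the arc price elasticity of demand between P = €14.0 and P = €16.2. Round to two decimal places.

-1.13

At P = 14.0, Q = 2840; at P = 16.2, Q = 2408.
ΔQ = -432, ΔP = 2.2. Midpoints: P̄ = 15.10, Q̄ = 2624.0.
ε = (ΔQ/ΔP)(P̄/Q̄) = (-432/2.2)(15.10/2624.0).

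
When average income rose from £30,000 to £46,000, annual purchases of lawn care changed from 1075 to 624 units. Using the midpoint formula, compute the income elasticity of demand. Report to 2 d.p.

ΔQ = -451, ΔI = 16000. Midpoints: Ī = 38,000, Q̄ = 849.5.
ε_I = (ΔQ/ΔI)(Ī/Q̄) = (-451/16000)(38000/849.5).
ε_I < 0, so the good is inferior.

-1.26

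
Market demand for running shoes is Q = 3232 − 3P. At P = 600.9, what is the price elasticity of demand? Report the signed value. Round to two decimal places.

-1.26

At P = 600.9, Q = 1429.300.
dQ/dP = −3.
ε = (dQ/dP)(P/Q) = (-3)(600.9/1429.300).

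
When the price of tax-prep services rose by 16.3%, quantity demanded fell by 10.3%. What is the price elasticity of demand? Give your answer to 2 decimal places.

ε = %ΔQ / %ΔP = (-10.3)/(16.3) = -0.632.

-0.63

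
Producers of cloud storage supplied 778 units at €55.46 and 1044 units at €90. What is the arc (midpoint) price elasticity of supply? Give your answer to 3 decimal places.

ΔQ = 1044 − 778 = 266; ΔP = 90 − 55.46 = 34.54.
Midpoints: P̄ = 72.73, Q̄ = 911.0.
ε_s = (ΔQ/ΔP)(P̄/Q̄) = (266/34.54)(72.73/911.0).

0.615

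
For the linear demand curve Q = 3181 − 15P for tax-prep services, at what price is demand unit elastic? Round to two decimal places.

For linear demand Q = a − bP, ε = −bP/(a − bP). |ε| = 1 when bP = a − bP, i.e. P = a/(2b).
P = 3181/(2·15) = 3181/30 = 106.0333.

106.03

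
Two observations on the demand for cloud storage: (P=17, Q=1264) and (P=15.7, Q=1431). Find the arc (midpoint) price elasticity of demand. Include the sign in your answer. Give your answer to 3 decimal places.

ΔQ = 1431 − 1264 = 167; ΔP = 15.7 − 17 = -1.3.
Midpoints: P̄ = 16.35, Q̄ = 1347.5.
ε = (ΔQ/ΔP)(P̄/Q̄) = (167/-1.3)(16.35/1347.5).

-1.559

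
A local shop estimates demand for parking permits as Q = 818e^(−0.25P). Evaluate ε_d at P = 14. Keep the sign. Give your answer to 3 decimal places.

At P = 14, Q = 24.701.
dQ/dP = −0.25·818e^(−0.25P) = −0.25Q = -6.175.
ε = (dQ/dP)(P/Q) = (-6.175)(14/24.701).

-3.500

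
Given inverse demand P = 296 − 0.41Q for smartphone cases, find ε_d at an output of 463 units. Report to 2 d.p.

-0.56

At Q = 463, P = 296 − 0.41(463) = 106.17.
dP/dQ = −0.41, so dQ/dP = 1/(−0.41) = -2.439.
ε = (dQ/dP)(P/Q) = (-2.439)(106.17/463).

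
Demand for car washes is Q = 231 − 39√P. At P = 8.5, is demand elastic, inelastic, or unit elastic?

Q = 117.296, dQ/dP = -6.688.
ε = (dQ/dP)(P/Q) ≈ -0.485.
|ε| = 0.48 < 1.

inelastic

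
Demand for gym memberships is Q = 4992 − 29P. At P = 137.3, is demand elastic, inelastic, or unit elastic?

Q = 1010.300, dQ/dP = -29.
ε = (dQ/dP)(P/Q) ≈ -3.941.
|ε| = 3.94 > 1.

elastic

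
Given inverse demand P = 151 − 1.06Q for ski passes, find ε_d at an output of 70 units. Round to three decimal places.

-1.035

At Q = 70, P = 151 − 1.06(70) = 76.80.
dP/dQ = −1.06, so dQ/dP = 1/(−1.06) = -0.943.
ε = (dQ/dP)(P/Q) = (-0.943)(76.80/70).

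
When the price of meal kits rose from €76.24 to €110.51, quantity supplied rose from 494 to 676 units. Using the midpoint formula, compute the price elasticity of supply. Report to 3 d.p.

0.848

ΔQ = 676 − 494 = 182; ΔP = 110.51 − 76.24 = 34.27.
Midpoints: P̄ = 93.38, Q̄ = 585.0.
ε_s = (ΔQ/ΔP)(P̄/Q̄) = (182/34.27)(93.38/585.0).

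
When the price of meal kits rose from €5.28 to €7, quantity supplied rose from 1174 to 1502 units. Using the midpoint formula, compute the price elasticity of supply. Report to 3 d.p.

ΔQ = 1502 − 1174 = 328; ΔP = 7 − 5.28 = 1.72.
Midpoints: P̄ = 6.14, Q̄ = 1338.0.
ε_s = (ΔQ/ΔP)(P̄/Q̄) = (328/1.72)(6.14/1338.0).

0.875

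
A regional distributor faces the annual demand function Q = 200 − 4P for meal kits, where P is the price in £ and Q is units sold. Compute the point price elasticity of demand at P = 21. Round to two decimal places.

-0.72

At P = 21, Q = 116.
dQ/dP = −4.
ε = (dQ/dP)(P/Q) = (-4)(21/116).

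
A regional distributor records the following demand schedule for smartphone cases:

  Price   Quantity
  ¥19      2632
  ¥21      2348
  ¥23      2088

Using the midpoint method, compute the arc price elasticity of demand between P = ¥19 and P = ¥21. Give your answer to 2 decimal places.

-1.14

At P = 19, Q = 2632; at P = 21, Q = 2348.
ΔQ = -284, ΔP = 2. Midpoints: P̄ = 20.00, Q̄ = 2490.0.
ε = (ΔQ/ΔP)(P̄/Q̄) = (-284/2)(20.00/2490.0).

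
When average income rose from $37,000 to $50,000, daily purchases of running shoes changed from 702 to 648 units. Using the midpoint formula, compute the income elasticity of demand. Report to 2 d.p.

ΔQ = -54, ΔI = 13000. Midpoints: Ī = 43,500, Q̄ = 675.0.
ε_I = (ΔQ/ΔI)(Ī/Q̄) = (-54/13000)(43500/675.0).
ε_I < 0, so the good is inferior.

-0.27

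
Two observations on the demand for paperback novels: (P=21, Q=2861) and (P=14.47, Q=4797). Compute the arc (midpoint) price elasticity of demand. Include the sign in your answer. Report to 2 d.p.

ΔQ = 4797 − 2861 = 1936; ΔP = 14.47 − 21 = -6.53.
Midpoints: P̄ = 17.73, Q̄ = 3829.0.
ε = (ΔQ/ΔP)(P̄/Q̄) = (1936/-6.53)(17.73/3829.0).

-1.37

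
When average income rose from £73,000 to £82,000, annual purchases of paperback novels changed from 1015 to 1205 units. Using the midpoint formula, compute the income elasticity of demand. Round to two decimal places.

ΔQ = 190, ΔI = 9000. Midpoints: Ī = 77,500, Q̄ = 1110.0.
ε_I = (ΔQ/ΔI)(Ī/Q̄) = (190/9000)(77500/1110.0).

1.47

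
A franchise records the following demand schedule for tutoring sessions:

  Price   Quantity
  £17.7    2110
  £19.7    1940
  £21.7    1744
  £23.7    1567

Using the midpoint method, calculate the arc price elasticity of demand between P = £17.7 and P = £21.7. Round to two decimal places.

At P = 17.7, Q = 2110; at P = 21.7, Q = 1744.
ΔQ = -366, ΔP = 4.0. Midpoints: P̄ = 19.70, Q̄ = 1927.0.
ε = (ΔQ/ΔP)(P̄/Q̄) = (-366/4.0)(19.70/1927.0).

-0.94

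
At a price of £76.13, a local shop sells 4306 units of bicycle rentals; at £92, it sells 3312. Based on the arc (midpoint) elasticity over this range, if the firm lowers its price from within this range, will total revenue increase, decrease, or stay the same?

increase

Arc ε = (-994/15.87)(84.06/3809.0) ≈ -1.382.
|ε| = 1.38 > 1, so demand is elastic. A price cut therefore raises total revenue.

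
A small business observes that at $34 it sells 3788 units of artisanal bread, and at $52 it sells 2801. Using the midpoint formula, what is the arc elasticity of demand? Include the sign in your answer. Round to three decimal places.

ΔQ = 2801 − 3788 = -987; ΔP = 52 − 34 = 18.
Midpoints: P̄ = 43.00, Q̄ = 3294.5.
ε = (ΔQ/ΔP)(P̄/Q̄) = (-987/18)(43.00/3294.5).

-0.716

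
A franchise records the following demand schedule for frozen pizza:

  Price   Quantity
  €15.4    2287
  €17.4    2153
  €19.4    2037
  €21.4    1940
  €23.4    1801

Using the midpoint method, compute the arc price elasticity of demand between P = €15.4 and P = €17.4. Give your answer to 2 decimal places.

-0.49

At P = 15.4, Q = 2287; at P = 17.4, Q = 2153.
ΔQ = -134, ΔP = 2.0. Midpoints: P̄ = 16.40, Q̄ = 2220.0.
ε = (ΔQ/ΔP)(P̄/Q̄) = (-134/2.0)(16.40/2220.0).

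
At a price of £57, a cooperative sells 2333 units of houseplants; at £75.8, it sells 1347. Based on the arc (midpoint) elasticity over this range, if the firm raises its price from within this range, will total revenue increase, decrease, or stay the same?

Arc ε = (-986/18.8)(66.40/1840.0) ≈ -1.893.
|ε| = 1.89 > 1, so demand is elastic. A price rise therefore reduces total revenue.

decrease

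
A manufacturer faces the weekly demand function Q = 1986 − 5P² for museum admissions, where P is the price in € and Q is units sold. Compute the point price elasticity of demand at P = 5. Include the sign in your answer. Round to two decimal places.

At P = 5, Q = 1861.
dQ/dP = −10P = -50.
ε = (dQ/dP)(P/Q) = (-50)(5/1861).
|ε| < 1, so demand is inelastic at this price.

-0.13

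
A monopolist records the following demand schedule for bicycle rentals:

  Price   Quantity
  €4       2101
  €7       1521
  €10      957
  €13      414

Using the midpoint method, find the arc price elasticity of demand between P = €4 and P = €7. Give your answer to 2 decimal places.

At P = 4, Q = 2101; at P = 7, Q = 1521.
ΔQ = -580, ΔP = 3. Midpoints: P̄ = 5.50, Q̄ = 1811.0.
ε = (ΔQ/ΔP)(P̄/Q̄) = (-580/3)(5.50/1811.0).

-0.59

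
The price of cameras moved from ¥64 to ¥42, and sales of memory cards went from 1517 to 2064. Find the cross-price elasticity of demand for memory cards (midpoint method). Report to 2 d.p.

ΔQ_x = 2064 − 1517 = 547; ΔP_y = 42 − 64 = -22.
Midpoints: P̄_y = 53.00, Q̄_x = 1790.5.
ε_xy = (ΔQ_x/ΔP_y)(P̄_y/Q̄_x) = (547/-22)(53.00/1790.5).
ε_xy < 0, so the goods are complements.

-0.74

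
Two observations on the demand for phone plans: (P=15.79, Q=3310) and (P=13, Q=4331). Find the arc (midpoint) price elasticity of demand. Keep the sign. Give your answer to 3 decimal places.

-1.379

ΔQ = 4331 − 3310 = 1021; ΔP = 13 − 15.79 = -2.79.
Midpoints: P̄ = 14.39, Q̄ = 3820.5.
ε = (ΔQ/ΔP)(P̄/Q̄) = (1021/-2.79)(14.39/3820.5).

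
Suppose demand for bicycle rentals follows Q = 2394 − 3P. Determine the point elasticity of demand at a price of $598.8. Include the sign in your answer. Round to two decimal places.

At P = 598.8, Q = 597.600.
dQ/dP = −3.
ε = (dQ/dP)(P/Q) = (-3)(598.8/597.600).
|ε| > 1, so demand is elastic at this price.

-3.01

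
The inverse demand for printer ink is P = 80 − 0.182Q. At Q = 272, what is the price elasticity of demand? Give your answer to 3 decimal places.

At Q = 272, P = 80 − 0.182(272) = 30.50.
dP/dQ = −0.182, so dQ/dP = 1/(−0.182) = -5.495.
ε = (dQ/dP)(P/Q) = (-5.495)(30.50/272).

-0.616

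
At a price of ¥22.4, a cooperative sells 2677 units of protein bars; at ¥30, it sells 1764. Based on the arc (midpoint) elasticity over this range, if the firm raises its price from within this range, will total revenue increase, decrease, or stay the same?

Arc ε = (-913/7.6)(26.20/2220.5) ≈ -1.417.
|ε| = 1.42 > 1, so demand is elastic. A price rise therefore reduces total revenue.

decrease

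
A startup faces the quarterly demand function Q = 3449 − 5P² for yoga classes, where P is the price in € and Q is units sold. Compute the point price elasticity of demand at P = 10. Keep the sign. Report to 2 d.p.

At P = 10, Q = 2949.
dQ/dP = −10P = -100.
ε = (dQ/dP)(P/Q) = (-100)(10/2949).

-0.34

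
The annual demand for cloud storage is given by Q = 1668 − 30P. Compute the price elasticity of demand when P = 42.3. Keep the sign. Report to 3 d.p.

At P = 42.3, Q = 399.
dQ/dP = −30.
ε = (dQ/dP)(P/Q) = (-30)(42.3/399).
|ε| > 1, so demand is elastic at this price.

-3.180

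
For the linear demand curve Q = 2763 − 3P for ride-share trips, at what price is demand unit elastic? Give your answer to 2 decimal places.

For linear demand Q = a − bP, ε = −bP/(a − bP). |ε| = 1 when bP = a − bP, i.e. P = a/(2b).
P = 2763/(2·3) = 2763/6 = 460.5000.

460.50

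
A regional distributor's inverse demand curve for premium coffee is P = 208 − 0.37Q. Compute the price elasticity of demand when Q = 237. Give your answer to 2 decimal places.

At Q = 237, P = 208 − 0.37(237) = 120.31.
dP/dQ = −0.37, so dQ/dP = 1/(−0.37) = -2.703.
ε = (dQ/dP)(P/Q) = (-2.703)(120.31/237).

-1.37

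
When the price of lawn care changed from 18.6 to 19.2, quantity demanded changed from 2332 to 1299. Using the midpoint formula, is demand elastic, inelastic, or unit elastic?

Arc ε ≈ -17.923.
|ε| = 17.92 > 1.

elastic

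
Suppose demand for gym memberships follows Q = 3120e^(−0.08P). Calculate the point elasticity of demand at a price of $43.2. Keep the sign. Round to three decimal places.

-3.456

At P = 43.2, Q = 98.454.
dQ/dP = −0.08·3120e^(−0.08P) = −0.08Q = -7.876.
ε = (dQ/dP)(P/Q) = (-7.876)(43.2/98.454).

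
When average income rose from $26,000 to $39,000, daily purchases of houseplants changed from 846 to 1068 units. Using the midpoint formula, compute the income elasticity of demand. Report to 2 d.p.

ΔQ = 222, ΔI = 13000. Midpoints: Ī = 32,500, Q̄ = 957.0.
ε_I = (ΔQ/ΔI)(Ī/Q̄) = (222/13000)(32500/957.0).
ε_I > 0, so the good is normal.

0.58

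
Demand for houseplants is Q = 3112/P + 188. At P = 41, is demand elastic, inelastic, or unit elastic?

inelastic

Q = 263.902, dQ/dP = -1.851.
ε = (dQ/dP)(P/Q) ≈ -0.288.
|ε| = 0.29 < 1.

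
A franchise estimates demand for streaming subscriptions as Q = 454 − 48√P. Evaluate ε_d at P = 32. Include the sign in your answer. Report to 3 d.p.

At P = 32, Q = 182.471.
dQ/dP = −48/(2√P) = -4.243.
ε = (dQ/dP)(P/Q) = (-4.243)(32/182.471).

-0.744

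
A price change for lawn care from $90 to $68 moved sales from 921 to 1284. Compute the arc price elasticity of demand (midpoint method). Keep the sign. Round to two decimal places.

ΔQ = 1284 − 921 = 363; ΔP = 68 − 90 = -22.
Midpoints: P̄ = 79.00, Q̄ = 1102.5.
ε = (ΔQ/ΔP)(P̄/Q̄) = (363/-22)(79.00/1102.5).

-1.18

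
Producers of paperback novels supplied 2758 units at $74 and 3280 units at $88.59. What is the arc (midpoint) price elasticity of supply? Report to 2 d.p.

0.96

ΔQ = 3280 − 2758 = 522; ΔP = 88.59 − 74 = 14.59.
Midpoints: P̄ = 81.30, Q̄ = 3019.0.
ε_s = (ΔQ/ΔP)(P̄/Q̄) = (522/14.59)(81.30/3019.0).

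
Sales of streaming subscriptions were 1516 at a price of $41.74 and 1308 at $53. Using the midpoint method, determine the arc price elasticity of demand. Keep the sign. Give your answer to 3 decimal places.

-0.620

ΔQ = 1308 − 1516 = -208; ΔP = 53 − 41.74 = 11.26.
Midpoints: P̄ = 47.37, Q̄ = 1412.0.
ε = (ΔQ/ΔP)(P̄/Q̄) = (-208/11.26)(47.37/1412.0).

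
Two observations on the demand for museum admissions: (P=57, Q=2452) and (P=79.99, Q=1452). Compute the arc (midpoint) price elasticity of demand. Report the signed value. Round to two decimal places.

-1.53

ΔQ = 1452 − 2452 = -1000; ΔP = 79.99 − 57 = 22.99.
Midpoints: P̄ = 68.50, Q̄ = 1952.0.
ε = (ΔQ/ΔP)(P̄/Q̄) = (-1000/22.99)(68.50/1952.0).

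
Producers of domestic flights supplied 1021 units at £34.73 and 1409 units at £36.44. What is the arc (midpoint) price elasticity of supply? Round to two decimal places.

ΔQ = 1409 − 1021 = 388; ΔP = 36.44 − 34.73 = 1.71.
Midpoints: P̄ = 35.58, Q̄ = 1215.0.
ε_s = (ΔQ/ΔP)(P̄/Q̄) = (388/1.71)(35.58/1215.0).

6.65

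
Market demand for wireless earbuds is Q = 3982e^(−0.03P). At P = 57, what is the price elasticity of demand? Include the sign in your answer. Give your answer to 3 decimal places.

-1.710

At P = 57, Q = 720.208.
dQ/dP = −0.03·3982e^(−0.03P) = −0.03Q = -21.606.
ε = (dQ/dP)(P/Q) = (-21.606)(57/720.208).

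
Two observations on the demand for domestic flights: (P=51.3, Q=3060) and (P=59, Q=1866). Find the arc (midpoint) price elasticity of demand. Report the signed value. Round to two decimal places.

ΔQ = 1866 − 3060 = -1194; ΔP = 59 − 51.3 = 7.7.
Midpoints: P̄ = 55.15, Q̄ = 2463.0.
ε = (ΔQ/ΔP)(P̄/Q̄) = (-1194/7.7)(55.15/2463.0).

-3.47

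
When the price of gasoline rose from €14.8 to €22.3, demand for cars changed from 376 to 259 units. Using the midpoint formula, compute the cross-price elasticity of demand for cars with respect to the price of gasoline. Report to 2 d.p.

ΔQ_x = 259 − 376 = -117; ΔP_y = 22.3 − 14.8 = 7.5.
Midpoints: P̄_y = 18.55, Q̄_x = 317.5.
ε_xy = (ΔQ_x/ΔP_y)(P̄_y/Q̄_x) = (-117/7.5)(18.55/317.5).
ε_xy < 0, so the goods are complements.

-0.91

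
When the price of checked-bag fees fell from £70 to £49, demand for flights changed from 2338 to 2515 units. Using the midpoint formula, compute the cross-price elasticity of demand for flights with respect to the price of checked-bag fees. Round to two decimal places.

ΔQ_x = 2515 − 2338 = 177; ΔP_y = 49 − 70 = -21.
Midpoints: P̄_y = 59.50, Q̄_x = 2426.5.
ε_xy = (ΔQ_x/ΔP_y)(P̄_y/Q̄_x) = (177/-21)(59.50/2426.5).

-0.21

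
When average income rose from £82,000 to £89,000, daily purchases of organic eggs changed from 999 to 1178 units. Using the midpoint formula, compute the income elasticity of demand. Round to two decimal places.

2.01

ΔQ = 179, ΔI = 7000. Midpoints: Ī = 85,500, Q̄ = 1088.5.
ε_I = (ΔQ/ΔI)(Ī/Q̄) = (179/7000)(85500/1088.5).
ε_I > 0, so the good is normal.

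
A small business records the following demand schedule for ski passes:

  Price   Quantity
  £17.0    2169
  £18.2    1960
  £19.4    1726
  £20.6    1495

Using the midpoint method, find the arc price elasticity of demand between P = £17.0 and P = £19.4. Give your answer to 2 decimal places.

At P = 17.0, Q = 2169; at P = 19.4, Q = 1726.
ΔQ = -443, ΔP = 2.4. Midpoints: P̄ = 18.20, Q̄ = 1947.5.
ε = (ΔQ/ΔP)(P̄/Q̄) = (-443/2.4)(18.20/1947.5).

-1.72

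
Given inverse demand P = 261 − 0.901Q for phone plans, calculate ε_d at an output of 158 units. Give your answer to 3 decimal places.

At Q = 158, P = 261 − 0.901(158) = 118.64.
dP/dQ = −0.901, so dQ/dP = 1/(−0.901) = -1.110.
ε = (dQ/dP)(P/Q) = (-1.110)(118.64/158).

-0.833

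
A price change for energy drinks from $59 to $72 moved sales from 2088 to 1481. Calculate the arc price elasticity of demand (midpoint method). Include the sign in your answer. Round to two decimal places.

ΔQ = 1481 − 2088 = -607; ΔP = 72 − 59 = 13.
Midpoints: P̄ = 65.50, Q̄ = 1784.5.
ε = (ΔQ/ΔP)(P̄/Q̄) = (-607/13)(65.50/1784.5).

-1.71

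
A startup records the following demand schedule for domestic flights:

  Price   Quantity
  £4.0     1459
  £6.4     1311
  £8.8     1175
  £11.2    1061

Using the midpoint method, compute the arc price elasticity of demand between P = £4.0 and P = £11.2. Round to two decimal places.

-0.33

At P = 4.0, Q = 1459; at P = 11.2, Q = 1061.
ΔQ = -398, ΔP = 7.2. Midpoints: P̄ = 7.60, Q̄ = 1260.0.
ε = (ΔQ/ΔP)(P̄/Q̄) = (-398/7.2)(7.60/1260.0).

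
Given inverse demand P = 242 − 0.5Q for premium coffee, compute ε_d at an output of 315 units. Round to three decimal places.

At Q = 315, P = 242 − 0.5(315) = 84.50.
dP/dQ = −0.5, so dQ/dP = 1/(−0.5) = -2.000.
ε = (dQ/dP)(P/Q) = (-2.000)(84.50/315).

-0.537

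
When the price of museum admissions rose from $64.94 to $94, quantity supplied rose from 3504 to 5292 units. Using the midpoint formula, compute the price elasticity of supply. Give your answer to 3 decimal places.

ΔQ = 5292 − 3504 = 1788; ΔP = 94 − 64.94 = 29.06.
Midpoints: P̄ = 79.47, Q̄ = 4398.0.
ε_s = (ΔQ/ΔP)(P̄/Q̄) = (1788/29.06)(79.47/4398.0).

1.112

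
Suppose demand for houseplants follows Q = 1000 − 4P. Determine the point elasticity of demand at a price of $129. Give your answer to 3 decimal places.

At P = 129, Q = 484.
dQ/dP = −4.
ε = (dQ/dP)(P/Q) = (-4)(129/484).

-1.066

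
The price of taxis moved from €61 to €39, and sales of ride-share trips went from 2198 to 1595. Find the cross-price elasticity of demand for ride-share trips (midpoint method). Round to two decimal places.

ΔQ_x = 1595 − 2198 = -603; ΔP_y = 39 − 61 = -22.
Midpoints: P̄_y = 50.00, Q̄_x = 1896.5.
ε_xy = (ΔQ_x/ΔP_y)(P̄_y/Q̄_x) = (-603/-22)(50.00/1896.5).

0.72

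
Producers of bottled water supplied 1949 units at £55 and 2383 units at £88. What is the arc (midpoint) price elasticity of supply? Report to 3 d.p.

ΔQ = 2383 − 1949 = 434; ΔP = 88 − 55 = 33.
Midpoints: P̄ = 71.50, Q̄ = 2166.0.
ε_s = (ΔQ/ΔP)(P̄/Q̄) = (434/33)(71.50/2166.0).

0.434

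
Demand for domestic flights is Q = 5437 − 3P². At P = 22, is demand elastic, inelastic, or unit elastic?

inelastic

Q = 3985, dQ/dP = -132.
ε = (dQ/dP)(P/Q) ≈ -0.729.
|ε| = 0.73 < 1.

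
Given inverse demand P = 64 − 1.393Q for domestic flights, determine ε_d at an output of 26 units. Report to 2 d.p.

At Q = 26, P = 64 − 1.393(26) = 27.78.
dP/dQ = −1.393, so dQ/dP = 1/(−1.393) = -0.718.
ε = (dQ/dP)(P/Q) = (-0.718)(27.78/26).

-0.77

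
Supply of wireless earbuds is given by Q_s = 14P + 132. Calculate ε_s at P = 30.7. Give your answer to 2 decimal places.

0.77

At P = 30.7, Q_s = 561.80.
dQ_s/dP = 14.
ε_s = (dQ_s/dP)(P/Q_s) = (14)(30.7/561.80).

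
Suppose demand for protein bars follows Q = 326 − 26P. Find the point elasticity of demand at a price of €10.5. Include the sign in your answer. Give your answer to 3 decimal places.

At P = 10.5, Q = 53.
dQ/dP = −26.
ε = (dQ/dP)(P/Q) = (-26)(10.5/53).

-5.151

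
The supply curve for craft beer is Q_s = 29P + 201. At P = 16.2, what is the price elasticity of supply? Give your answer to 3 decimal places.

At P = 16.2, Q_s = 670.80.
dQ_s/dP = 29.
ε_s = (dQ_s/dP)(P/Q_s) = (29)(16.2/670.80).

0.700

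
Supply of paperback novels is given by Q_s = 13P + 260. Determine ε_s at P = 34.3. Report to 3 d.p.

0.632

At P = 34.3, Q_s = 705.90.
dQ_s/dP = 13.
ε_s = (dQ_s/dP)(P/Q_s) = (13)(34.3/705.90).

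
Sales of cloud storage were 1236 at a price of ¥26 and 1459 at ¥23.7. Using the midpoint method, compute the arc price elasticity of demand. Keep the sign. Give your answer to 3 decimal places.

ΔQ = 1459 − 1236 = 223; ΔP = 23.7 − 26 = -2.3.
Midpoints: P̄ = 24.85, Q̄ = 1347.5.
ε = (ΔQ/ΔP)(P̄/Q̄) = (223/-2.3)(24.85/1347.5).

-1.788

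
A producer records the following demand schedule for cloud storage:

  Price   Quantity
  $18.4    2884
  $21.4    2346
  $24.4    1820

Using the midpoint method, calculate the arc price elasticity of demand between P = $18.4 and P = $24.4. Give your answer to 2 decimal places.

-1.61

At P = 18.4, Q = 2884; at P = 24.4, Q = 1820.
ΔQ = -1064, ΔP = 6.0. Midpoints: P̄ = 21.40, Q̄ = 2352.0.
ε = (ΔQ/ΔP)(P̄/Q̄) = (-1064/6.0)(21.40/2352.0).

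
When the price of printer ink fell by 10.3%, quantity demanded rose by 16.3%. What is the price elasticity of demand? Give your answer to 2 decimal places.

ε = %ΔQ / %ΔP = (16.3)/(-10.3) = -1.583.

-1.58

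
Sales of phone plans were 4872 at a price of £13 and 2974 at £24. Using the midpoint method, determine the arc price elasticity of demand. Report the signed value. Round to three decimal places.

ΔQ = 2974 − 4872 = -1898; ΔP = 24 − 13 = 11.
Midpoints: P̄ = 18.50, Q̄ = 3923.0.
ε = (ΔQ/ΔP)(P̄/Q̄) = (-1898/11)(18.50/3923.0).

-0.814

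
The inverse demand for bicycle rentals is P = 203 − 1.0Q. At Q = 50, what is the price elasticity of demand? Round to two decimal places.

-3.06

At Q = 50, P = 203 − 1.0(50) = 153.00.
dP/dQ = −1.0, so dQ/dP = 1/(−1.0) = -1.000.
ε = (dQ/dP)(P/Q) = (-1.000)(153.00/50).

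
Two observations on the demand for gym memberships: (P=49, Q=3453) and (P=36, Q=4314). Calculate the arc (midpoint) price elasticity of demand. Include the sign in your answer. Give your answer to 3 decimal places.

ΔQ = 4314 − 3453 = 861; ΔP = 36 − 49 = -13.
Midpoints: P̄ = 42.50, Q̄ = 3883.5.
ε = (ΔQ/ΔP)(P̄/Q̄) = (861/-13)(42.50/3883.5).

-0.725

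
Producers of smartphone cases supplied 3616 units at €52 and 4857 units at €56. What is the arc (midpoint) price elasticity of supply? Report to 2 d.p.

3.95

ΔQ = 4857 − 3616 = 1241; ΔP = 56 − 52 = 4.
Midpoints: P̄ = 54.00, Q̄ = 4236.5.
ε_s = (ΔQ/ΔP)(P̄/Q̄) = (1241/4)(54.00/4236.5).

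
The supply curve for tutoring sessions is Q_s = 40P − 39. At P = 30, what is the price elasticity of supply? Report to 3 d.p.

1.034

At P = 30, Q_s = 1161.
dQ_s/dP = 40.
ε_s = (dQ_s/dP)(P/Q_s) = (40)(30/1161).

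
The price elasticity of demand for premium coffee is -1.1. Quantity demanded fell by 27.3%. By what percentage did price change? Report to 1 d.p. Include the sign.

24.8%

%ΔP ≈ %ΔQ / ε = (-27.3%)/(-1.1) = 24.82%.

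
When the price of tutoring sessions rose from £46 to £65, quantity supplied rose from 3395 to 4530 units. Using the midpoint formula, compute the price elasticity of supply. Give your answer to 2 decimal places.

0.84

ΔQ = 4530 − 3395 = 1135; ΔP = 65 − 46 = 19.
Midpoints: P̄ = 55.50, Q̄ = 3962.5.
ε_s = (ΔQ/ΔP)(P̄/Q̄) = (1135/19)(55.50/3962.5).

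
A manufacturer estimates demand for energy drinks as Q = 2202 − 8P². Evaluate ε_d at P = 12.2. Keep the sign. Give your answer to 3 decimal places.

-2.355

At P = 12.2, Q = 1011.280.
dQ/dP = −16P = -195.200.
ε = (dQ/dP)(P/Q) = (-195.200)(12.2/1011.280).
|ε| > 1, so demand is elastic at this price.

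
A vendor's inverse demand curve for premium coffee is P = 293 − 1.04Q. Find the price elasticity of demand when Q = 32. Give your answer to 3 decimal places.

-7.804

At Q = 32, P = 293 − 1.04(32) = 259.72.
dP/dQ = −1.04, so dQ/dP = 1/(−1.04) = -0.962.
ε = (dQ/dP)(P/Q) = (-0.962)(259.72/32).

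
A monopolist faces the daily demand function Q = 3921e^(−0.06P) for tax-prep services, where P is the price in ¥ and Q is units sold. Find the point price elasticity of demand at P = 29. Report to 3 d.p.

-1.740

At P = 29, Q = 688.215.
dQ/dP = −0.06·3921e^(−0.06P) = −0.06Q = -41.293.
ε = (dQ/dP)(P/Q) = (-41.293)(29/688.215).
|ε| > 1, so demand is elastic at this price.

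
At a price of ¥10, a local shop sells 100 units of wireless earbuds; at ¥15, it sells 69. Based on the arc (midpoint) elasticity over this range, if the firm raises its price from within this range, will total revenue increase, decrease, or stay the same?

increase

Arc ε = (-31/5)(12.50/84.5) ≈ -0.917.
|ε| = 0.92 < 1, so demand is inelastic. A price rise therefore raises total revenue.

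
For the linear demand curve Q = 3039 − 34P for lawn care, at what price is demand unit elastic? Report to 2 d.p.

44.69

For linear demand Q = a − bP, ε = −bP/(a − bP). |ε| = 1 when bP = a − bP, i.e. P = a/(2b).
P = 3039/(2·34) = 3039/68 = 44.6912.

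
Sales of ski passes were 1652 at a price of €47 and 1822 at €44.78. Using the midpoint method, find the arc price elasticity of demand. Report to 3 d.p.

ΔQ = 1822 − 1652 = 170; ΔP = 44.78 − 47 = -2.22.
Midpoints: P̄ = 45.89, Q̄ = 1737.0.
ε = (ΔQ/ΔP)(P̄/Q̄) = (170/-2.22)(45.89/1737.0).

-2.023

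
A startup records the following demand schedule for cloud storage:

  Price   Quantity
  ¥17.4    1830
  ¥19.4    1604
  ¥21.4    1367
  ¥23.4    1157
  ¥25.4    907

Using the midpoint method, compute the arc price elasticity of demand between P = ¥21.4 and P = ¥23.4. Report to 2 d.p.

At P = 21.4, Q = 1367; at P = 23.4, Q = 1157.
ΔQ = -210, ΔP = 2.0. Midpoints: P̄ = 22.40, Q̄ = 1262.0.
ε = (ΔQ/ΔP)(P̄/Q̄) = (-210/2.0)(22.40/1262.0).

-1.86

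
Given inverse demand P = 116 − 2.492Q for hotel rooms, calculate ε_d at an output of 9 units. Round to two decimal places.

At Q = 9, P = 116 − 2.492(9) = 93.57.
dP/dQ = −2.492, so dQ/dP = 1/(−2.492) = -0.401.
ε = (dQ/dP)(P/Q) = (-0.401)(93.57/9).

-4.17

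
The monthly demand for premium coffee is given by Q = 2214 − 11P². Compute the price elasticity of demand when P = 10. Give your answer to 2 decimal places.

At P = 10, Q = 1114.
dQ/dP = −22P = -220.
ε = (dQ/dP)(P/Q) = (-220)(10/1114).

-1.97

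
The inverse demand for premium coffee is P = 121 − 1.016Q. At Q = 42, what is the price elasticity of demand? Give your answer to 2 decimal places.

-1.84

At Q = 42, P = 121 − 1.016(42) = 78.33.
dP/dQ = −1.016, so dQ/dP = 1/(−1.016) = -0.984.
ε = (dQ/dP)(P/Q) = (-0.984)(78.33/42).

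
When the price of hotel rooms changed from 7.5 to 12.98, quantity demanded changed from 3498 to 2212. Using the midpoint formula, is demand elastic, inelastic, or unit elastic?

Arc ε ≈ -0.842.
|ε| = 0.84 < 1.

inelastic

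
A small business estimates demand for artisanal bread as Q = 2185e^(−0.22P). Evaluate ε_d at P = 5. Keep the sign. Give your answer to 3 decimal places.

-1.100

At P = 5, Q = 727.323.
dQ/dP = −0.22·2185e^(−0.22P) = −0.22Q = -160.011.
ε = (dQ/dP)(P/Q) = (-160.011)(5/727.323).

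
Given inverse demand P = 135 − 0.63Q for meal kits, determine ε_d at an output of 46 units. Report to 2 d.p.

At Q = 46, P = 135 − 0.63(46) = 106.02.
dP/dQ = −0.63, so dQ/dP = 1/(−0.63) = -1.587.
ε = (dQ/dP)(P/Q) = (-1.587)(106.02/46).

-3.66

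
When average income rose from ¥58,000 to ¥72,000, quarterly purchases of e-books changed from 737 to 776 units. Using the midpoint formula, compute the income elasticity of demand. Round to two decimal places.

ΔQ = 39, ΔI = 14000. Midpoints: Ī = 65,000, Q̄ = 756.5.
ε_I = (ΔQ/ΔI)(Ī/Q̄) = (39/14000)(65000/756.5).
ε_I > 0, so the good is normal.

0.24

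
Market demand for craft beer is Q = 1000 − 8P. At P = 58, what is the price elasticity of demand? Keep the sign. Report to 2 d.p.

At P = 58, Q = 536.
dQ/dP = −8.
ε = (dQ/dP)(P/Q) = (-8)(58/536).

-0.87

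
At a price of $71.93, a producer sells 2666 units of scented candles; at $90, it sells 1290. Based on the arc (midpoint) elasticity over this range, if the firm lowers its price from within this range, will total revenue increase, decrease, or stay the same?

Arc ε = (-1376/18.07)(80.97/1978.0) ≈ -3.117.
|ε| = 3.12 > 1, so demand is elastic. A price cut therefore raises total revenue.

increase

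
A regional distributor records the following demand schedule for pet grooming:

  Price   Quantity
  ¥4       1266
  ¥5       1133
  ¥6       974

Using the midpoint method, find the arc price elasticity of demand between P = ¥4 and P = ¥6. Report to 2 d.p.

At P = 4, Q = 1266; at P = 6, Q = 974.
ΔQ = -292, ΔP = 2. Midpoints: P̄ = 5.00, Q̄ = 1120.0.
ε = (ΔQ/ΔP)(P̄/Q̄) = (-292/2)(5.00/1120.0).

-0.65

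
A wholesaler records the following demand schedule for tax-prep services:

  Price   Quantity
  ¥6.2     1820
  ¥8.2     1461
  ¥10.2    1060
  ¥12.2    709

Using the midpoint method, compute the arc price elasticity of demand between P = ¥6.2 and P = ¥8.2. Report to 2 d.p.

-0.79

At P = 6.2, Q = 1820; at P = 8.2, Q = 1461.
ΔQ = -359, ΔP = 2.0. Midpoints: P̄ = 7.20, Q̄ = 1640.5.
ε = (ΔQ/ΔP)(P̄/Q̄) = (-359/2.0)(7.20/1640.5).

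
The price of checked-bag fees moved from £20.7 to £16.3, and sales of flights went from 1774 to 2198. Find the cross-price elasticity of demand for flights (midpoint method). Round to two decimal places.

ΔQ_x = 2198 − 1774 = 424; ΔP_y = 16.3 − 20.7 = -4.4.
Midpoints: P̄_y = 18.50, Q̄_x = 1986.0.
ε_xy = (ΔQ_x/ΔP_y)(P̄_y/Q̄_x) = (424/-4.4)(18.50/1986.0).
ε_xy < 0, so the goods are complements.

-0.90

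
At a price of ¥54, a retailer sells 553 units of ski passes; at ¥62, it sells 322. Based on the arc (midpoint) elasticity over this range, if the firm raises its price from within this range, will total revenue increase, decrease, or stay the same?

Arc ε = (-231/8)(58.00/437.5) ≈ -3.828.
|ε| = 3.83 > 1, so demand is elastic. A price rise therefore reduces total revenue.

decrease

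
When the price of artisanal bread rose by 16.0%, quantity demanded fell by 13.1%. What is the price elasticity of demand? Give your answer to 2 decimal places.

ε = %ΔQ / %ΔP = (-13.1)/(16.0) = -0.819.

-0.82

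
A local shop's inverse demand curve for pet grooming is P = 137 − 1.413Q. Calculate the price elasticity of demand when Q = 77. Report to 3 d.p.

At Q = 77, P = 137 − 1.413(77) = 28.20.
dP/dQ = −1.413, so dQ/dP = 1/(−1.413) = -0.708.
ε = (dQ/dP)(P/Q) = (-0.708)(28.20/77).

-0.259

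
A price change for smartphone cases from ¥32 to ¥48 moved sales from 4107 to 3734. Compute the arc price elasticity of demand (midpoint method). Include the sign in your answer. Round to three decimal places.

ΔQ = 3734 − 4107 = -373; ΔP = 48 − 32 = 16.
Midpoints: P̄ = 40.00, Q̄ = 3920.5.
ε = (ΔQ/ΔP)(P̄/Q̄) = (-373/16)(40.00/3920.5).

-0.238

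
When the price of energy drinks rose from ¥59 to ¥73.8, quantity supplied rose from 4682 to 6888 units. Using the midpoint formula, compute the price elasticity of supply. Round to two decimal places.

ΔQ = 6888 − 4682 = 2206; ΔP = 73.8 − 59 = 14.8.
Midpoints: P̄ = 66.40, Q̄ = 5785.0.
ε_s = (ΔQ/ΔP)(P̄/Q̄) = (2206/14.8)(66.40/5785.0).

1.71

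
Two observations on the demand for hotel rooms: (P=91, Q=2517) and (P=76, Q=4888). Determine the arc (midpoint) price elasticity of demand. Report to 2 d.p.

-3.56

ΔQ = 4888 − 2517 = 2371; ΔP = 76 − 91 = -15.
Midpoints: P̄ = 83.50, Q̄ = 3702.5.
ε = (ΔQ/ΔP)(P̄/Q̄) = (2371/-15)(83.50/3702.5).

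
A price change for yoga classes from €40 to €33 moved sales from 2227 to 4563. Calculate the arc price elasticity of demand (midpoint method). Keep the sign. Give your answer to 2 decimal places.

-3.59

ΔQ = 4563 − 2227 = 2336; ΔP = 33 − 40 = -7.
Midpoints: P̄ = 36.50, Q̄ = 3395.0.
ε = (ΔQ/ΔP)(P̄/Q̄) = (2336/-7)(36.50/3395.0).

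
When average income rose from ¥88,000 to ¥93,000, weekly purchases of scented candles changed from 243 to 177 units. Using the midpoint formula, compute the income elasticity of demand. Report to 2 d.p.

-5.69

ΔQ = -66, ΔI = 5000. Midpoints: Ī = 90,500, Q̄ = 210.0.
ε_I = (ΔQ/ΔI)(Ī/Q̄) = (-66/5000)(90500/210.0).
ε_I < 0, so the good is inferior.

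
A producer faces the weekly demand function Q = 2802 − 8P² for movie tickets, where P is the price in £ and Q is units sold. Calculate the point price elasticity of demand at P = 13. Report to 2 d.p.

-1.86

At P = 13, Q = 1450.
dQ/dP = −16P = -208.
ε = (dQ/dP)(P/Q) = (-208)(13/1450).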